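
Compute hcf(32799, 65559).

32799 = 3 · 13 · 29²
65559 = 3 · 13 · 41²
Common: 3 · 13 = 39

39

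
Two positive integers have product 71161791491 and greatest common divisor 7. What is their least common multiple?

Since gcd(p,q)·lcm(p,q) = pq, lcm = 71161791491/7 = 10165970213.

10165970213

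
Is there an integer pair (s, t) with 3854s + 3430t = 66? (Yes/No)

By Bézout, 3854s + 3430t = 66 has integer solutions iff gcd(3854, 3430) | 66.
Euclid: 3854 = 1·3430 + 424; 3430 = 8·424 + 38; 424 = 11·38 + 6; 38 = 6·6 + 2; 6 = 3·2 + 0. gcd = 2; 66 mod 2 = 0. Yes.

Yes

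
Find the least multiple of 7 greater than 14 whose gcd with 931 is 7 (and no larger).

gcd(k, 931) = 7 forces 7 | k; write k = 7s. Then gcd(7s, 7·133) = 7·gcd(s, 133), so need gcd(s, 133) = 1.
7s > 14 gives s ≥ 3. The least s ≥ 3 coprime to 133 is 3, so k = 7·3 = 21.

21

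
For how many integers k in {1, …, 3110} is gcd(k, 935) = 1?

2129

Prime factors of 935: 5, 11, 17. Count integers ≤ 3110 divisible by none of them.
By inclusion–exclusion: 3110 − ⌊3110/5⌋ − ⌊3110/11⌋ − ⌊3110/17⌋ + ⌊3110/55⌋ + ⌊3110/85⌋ + ⌊3110/187⌋ − ⌊3110/935⌋ = 2129.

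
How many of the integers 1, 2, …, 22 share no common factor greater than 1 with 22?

Prime factors of 22: 2, 11. Count integers ≤ 22 divisible by none of them.
By inclusion–exclusion: 22 − ⌊22/2⌋ − ⌊22/11⌋ + ⌊22/22⌋ = 10.

10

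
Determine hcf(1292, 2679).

19

1292 = 2² · 17 · 19
2679 = 3 · 19 · 47
Common: 19 = 19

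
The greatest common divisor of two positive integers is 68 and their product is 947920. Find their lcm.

For any two positive integers, gcd × lcm equals their product. Hence lcm = 947920 / 68 = 13940.

13940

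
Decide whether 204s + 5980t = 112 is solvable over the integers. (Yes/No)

Yes

By Bézout, 204s + 5980t = 112 has integer solutions iff gcd(204, 5980) | 112.
Euclid: 5980 = 29·204 + 64; 204 = 3·64 + 12; 64 = 5·12 + 4; 12 = 3·4 + 0. gcd = 4; 112 mod 4 = 0. Yes.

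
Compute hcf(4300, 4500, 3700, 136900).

4300 = 2² · 5² · 43; 4500 = 2² · 3² · 5³; 3700 = 2² · 5² · 37; 136900 = 2² · 5² · 37²
gcd takes min exponent of each prime: 2² · 5² = 100

100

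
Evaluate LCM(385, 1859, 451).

385 = 5 · 7 · 11; 1859 = 11 · 13²; 451 = 11 · 41
lcm takes max exponent of each prime: 5 · 7 · 11 · 13² · 41 = 2667665

2667665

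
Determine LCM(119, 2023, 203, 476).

234668

119 = 7 · 17; 2023 = 7 · 17²; 203 = 7 · 29; 476 = 2² · 7 · 17
lcm takes max exponent of each prime: 2² · 7 · 17² · 29 = 234668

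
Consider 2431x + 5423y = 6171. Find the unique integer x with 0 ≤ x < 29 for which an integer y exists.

7

gcd(2431, 5423) = 187 (Euclid: 5423 = 2·2431 + 561; 2431 = 4·561 + 187; 561 = 3·187 + 0), and 187 | 6171.
Extended Euclid: 2431·(9) + 5423·(-4) = 187. Scale by 33: x₀ = 297.
General solution x = x₀ + 29t; reducing mod 29 gives x = 7 (and y = -2).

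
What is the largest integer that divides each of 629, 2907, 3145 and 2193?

gcd(629, 2907): 2907 = 4·629 + 391; 629 = 1·391 + 238; 391 = 1·238 + 153; 238 = 1·153 + 85; 153 = 1·85 + 68; 85 = 1·68 + 17; 68 = 4·17 + 0 → 17
gcd(17, 3145): 3145 = 185·17 + 0 → 17
gcd(17, 2193): 2193 = 129·17 + 0 → 17

17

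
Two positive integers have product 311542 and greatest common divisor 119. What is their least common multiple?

2618

For any two positive integers, gcd × lcm equals their product. Hence lcm = 311542 / 119 = 2618.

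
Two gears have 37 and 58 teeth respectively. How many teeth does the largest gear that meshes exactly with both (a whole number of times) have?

1

37 = 37
58 = 2 · 29
Common: 1 = 1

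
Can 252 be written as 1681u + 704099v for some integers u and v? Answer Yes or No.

Yes

By Bézout, 1681u + 704099v = 252 has integer solutions iff gcd(1681, 704099) | 252.
Euclid: 704099 = 418·1681 + 1441; 1681 = 1·1441 + 240; 1441 = 6·240 + 1; 240 = 240·1 + 0. gcd = 1; 252 mod 1 = 0. Yes.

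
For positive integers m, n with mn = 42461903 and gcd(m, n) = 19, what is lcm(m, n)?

gcd·lcm = product, so lcm = 42461903/19 = 2234837.

2234837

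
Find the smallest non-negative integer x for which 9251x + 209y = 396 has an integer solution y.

11

Euclid: 9251 = 44·209 + 55; 209 = 3·55 + 44; 55 = 1·44 + 11; 44 = 4·11 + 0 → gcd = 11; 396 = 11·36.
Back-substitution yields 9251·(4) + 209·(-177) = 11, so one solution is x = 4·36 = 144, y = -177·36 = -6372.
Solutions in x differ by 209/11 = 19; the one in [0, 19) is 144 mod 19 = 11.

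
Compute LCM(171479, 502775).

gcd first: 502775 = 2·171479 + 159817; 171479 = 1·159817 + 11662; 159817 = 13·11662 + 8211; 11662 = 1·8211 + 3451; 8211 = 2·3451 + 1309; 3451 = 2·1309 + 833; 1309 = 1·833 + 476; 833 = 1·476 + 357; 476 = 1·357 + 119; 357 = 3·119 + 0 → gcd = 119
lcm = 171479·502775/gcd = 86215354225/119 = 724498775

724498775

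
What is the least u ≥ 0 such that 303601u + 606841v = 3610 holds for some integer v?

20

Reduce mod 606841: 303601u ≡ 3610 (mod 606841). With g = gcd(303601, 606841) = 361 dividing 3610, divide through: 841u ≡ 10 (mod 1681).
Since gcd(841, 1681) = 1, u ≡ 10·(841)⁻¹ ≡ 20 (mod 1681). Smallest non-negative: 20.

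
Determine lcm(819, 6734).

gcd first: 6734 = 8·819 + 182; 819 = 4·182 + 91; 182 = 2·91 + 0 → gcd = 91
lcm = 819·6734/gcd = 5515146/91 = 60606

60606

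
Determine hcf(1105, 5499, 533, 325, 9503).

13

gcd(1105, 5499): 5499 = 4·1105 + 1079; 1105 = 1·1079 + 26; 1079 = 41·26 + 13; 26 = 2·13 + 0 → 13
gcd(13, 533): 533 = 41·13 + 0 → 13
gcd(13, 325): 325 = 25·13 + 0 → 13
gcd(13, 9503): 9503 = 731·13 + 0 → 13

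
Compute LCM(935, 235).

935 = 5 · 11 · 17; 235 = 5 · 47
max exponents: 5 · 11 · 17 · 47 = 43945

43945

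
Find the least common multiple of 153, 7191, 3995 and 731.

153 = 3² · 17; 7191 = 3² · 17 · 47; 3995 = 5 · 17 · 47; 731 = 17 · 43
lcm takes max exponent of each prime: 3² · 5 · 17 · 43 · 47 = 1546065

1546065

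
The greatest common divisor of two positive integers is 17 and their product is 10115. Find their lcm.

595

gcd·lcm = product, so lcm = 10115/17 = 595.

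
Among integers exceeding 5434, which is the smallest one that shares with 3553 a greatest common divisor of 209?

5643

3553 = 209·17. Any t with gcd(t, 3553) = 209 is a multiple of 209, say 209s, with s coprime to 17.
Need s > 5434/209, so s ≥ 27. First s ≥ 27 with gcd(s, 17) = 1 is s = 27. Thus t = 209·27 = 5643.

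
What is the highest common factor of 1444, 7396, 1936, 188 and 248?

1444 = 2² · 19²; 7396 = 2² · 43²; 1936 = 2⁴ · 11²; 188 = 2² · 47; 248 = 2³ · 31
gcd takes min exponent of each prime: 2² = 4

4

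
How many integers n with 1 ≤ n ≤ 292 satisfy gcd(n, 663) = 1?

169

663 = 3·13·17. Inclusion–exclusion on these primes:
292 − ⌊292/3⌋ − ⌊292/13⌋ − ⌊292/17⌋ + ⌊292/39⌋ + ⌊292/51⌋ + ⌊292/221⌋ − ⌊292/663⌋ = 169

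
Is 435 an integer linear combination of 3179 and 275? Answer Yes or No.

No

gcd(3179, 275): 3179 = 11·275 + 154; 275 = 1·154 + 121; 154 = 1·121 + 33; 121 = 3·33 + 22; 33 = 1·22 + 11; 22 = 2·11 + 0 → 11
11 does not divide 435, so a solution does not exist.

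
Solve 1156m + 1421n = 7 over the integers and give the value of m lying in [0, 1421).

Euclid: 1421 = 1·1156 + 265; 1156 = 4·265 + 96; 265 = 2·96 + 73; 96 = 1·73 + 23; 73 = 3·23 + 4; 23 = 5·4 + 3; 4 = 1·3 + 1; 3 = 3·1 + 0 → gcd = 1; 7 = 1·7.
Back-substitution yields 1156·(-370) + 1421·(301) = 1, so one solution is m = -370·7 = -2590, n = 301·7 = 2107.
Solutions in m differ by 1421/1 = 1421; the one in [0, 1421) is -2590 mod 1421 = 252.

252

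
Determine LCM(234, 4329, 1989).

147186

234 = 2 · 3² · 13; 4329 = 3² · 13 · 37; 1989 = 3² · 13 · 17
lcm takes max exponent of each prime: 2 · 3² · 13 · 17 · 37 = 147186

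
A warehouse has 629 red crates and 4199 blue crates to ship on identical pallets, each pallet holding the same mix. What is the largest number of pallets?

629 = 17 · 37
4199 = 13 · 17 · 19
Common: 17 = 17

17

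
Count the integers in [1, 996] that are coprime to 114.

315

Prime factors of 114: 2, 3, 19. Count integers ≤ 996 divisible by none of them.
By inclusion–exclusion: 996 − ⌊996/2⌋ − ⌊996/3⌋ − ⌊996/19⌋ + ⌊996/6⌋ + ⌊996/38⌋ + ⌊996/57⌋ − ⌊996/114⌋ = 315.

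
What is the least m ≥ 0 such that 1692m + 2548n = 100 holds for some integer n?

gcd(1692, 2548) = 4 (Euclid: 2548 = 1·1692 + 856; 1692 = 1·856 + 836; 856 = 1·836 + 20; 836 = 41·20 + 16; 20 = 1·16 + 4; 16 = 4·4 + 0), and 4 | 100.
Extended Euclid: 1692·(-128) + 2548·(85) = 4. Scale by 25: m₀ = -3200.
General solution m = m₀ + 637t; reducing mod 637 gives m = 622 (and n = -413).

622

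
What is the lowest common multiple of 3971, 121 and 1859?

7382089

3971 = 11 · 19²; 121 = 11²; 1859 = 11 · 13²
lcm takes max exponent of each prime: 11² · 13² · 19² = 7382089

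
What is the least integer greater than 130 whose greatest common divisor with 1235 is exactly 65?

1235 = 65·19. Any a with gcd(a, 1235) = 65 is a multiple of 65, say 65s, with s coprime to 19.
Need s > 130/65, so s ≥ 3. First s ≥ 3 with gcd(s, 19) = 1 is s = 3. Thus a = 65·3 = 195.

195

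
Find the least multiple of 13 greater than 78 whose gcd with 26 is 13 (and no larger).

91

Multiples of 13 above 78: 13·7, 13·8, … . Need the cofactor coprime to 26/13 = 2.
Checking s = 7, 8, … the first with gcd(s, 2) = 1 is s = 7, giving 91.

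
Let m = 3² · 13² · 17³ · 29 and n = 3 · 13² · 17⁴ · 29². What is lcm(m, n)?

max exponent per prime: 3² · 13² · 17⁴ · 29² = 106836805881

106836805881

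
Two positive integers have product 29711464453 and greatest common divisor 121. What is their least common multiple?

245549293

Since gcd(u,v)·lcm(u,v) = uv, lcm = 29711464453/121 = 245549293.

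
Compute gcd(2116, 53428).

Euclid: 53428 = 25·2116 + 528; 2116 = 4·528 + 4; 528 = 132·4 + 0. Last nonzero remainder: 4.

4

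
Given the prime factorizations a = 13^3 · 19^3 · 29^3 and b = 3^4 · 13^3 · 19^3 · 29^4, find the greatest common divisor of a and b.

367523279747

min exponent per shared prime: 13^3 · 19^3 · 29^3 = 367523279747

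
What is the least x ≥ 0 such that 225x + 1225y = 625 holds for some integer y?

30

Euclid: 1225 = 5·225 + 100; 225 = 2·100 + 25; 100 = 4·25 + 0 → gcd = 25; 625 = 25·25.
Back-substitution yields 225·(11) + 1225·(-2) = 25, so one solution is x = 11·25 = 275, y = -2·25 = -50.
Solutions in x differ by 1225/25 = 49; the one in [0, 49) is 275 mod 49 = 30.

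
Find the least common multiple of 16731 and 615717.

gcd first: 615717 = 36·16731 + 13401; 16731 = 1·13401 + 3330; 13401 = 4·3330 + 81; 3330 = 41·81 + 9; 81 = 9·9 + 0 → gcd = 9
lcm = 16731·615717/gcd = 10301561127/9 = 1144617903

1144617903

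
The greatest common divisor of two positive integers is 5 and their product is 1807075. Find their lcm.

gcd·lcm = product, so lcm = 1807075/5 = 361415.

361415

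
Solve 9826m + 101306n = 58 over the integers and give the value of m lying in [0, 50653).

Euclid: 101306 = 10·9826 + 3046; 9826 = 3·3046 + 688; 3046 = 4·688 + 294; 688 = 2·294 + 100; 294 = 2·100 + 94; 100 = 1·94 + 6; 94 = 15·6 + 4; 6 = 1·4 + 2; 4 = 2·2 + 0 → gcd = 2; 58 = 2·29.
Back-substitution yields 9826·(17228) + 101306·(-1671) = 2, so one solution is m = 17228·29 = 499612, n = -1671·29 = -48459.
Solutions in m differ by 101306/2 = 50653; the one in [0, 50653) is 499612 mod 50653 = 43735.

43735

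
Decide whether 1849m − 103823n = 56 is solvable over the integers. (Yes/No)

By Bézout, 1849m − 103823n = 56 has integer solutions iff gcd(1849, 103823) | 56.
Euclid: 103823 = 56·1849 + 279; 1849 = 6·279 + 175; 279 = 1·175 + 104; 175 = 1·104 + 71; 104 = 1·71 + 33; 71 = 2·33 + 5; 33 = 6·5 + 3; 5 = 1·3 + 2; 3 = 1·2 + 1; 2 = 2·1 + 0. gcd = 1; 56 mod 1 = 0. Yes.

Yes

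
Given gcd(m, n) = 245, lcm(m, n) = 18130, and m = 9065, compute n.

490

m·n = gcd·lcm = 245·18130 = 4441850, so n = 4441850/9065 = 490.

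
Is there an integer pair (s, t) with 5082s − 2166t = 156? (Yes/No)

gcd(5082, 2166): 5082 = 2·2166 + 750; 2166 = 2·750 + 666; 750 = 1·666 + 84; 666 = 7·84 + 78; 84 = 1·78 + 6; 78 = 13·6 + 0 → 6
6 divides 156, so a solution exists.

Yes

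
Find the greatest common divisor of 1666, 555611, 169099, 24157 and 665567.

833

gcd(1666, 555611): 555611 = 333·1666 + 833; 1666 = 2·833 + 0 → 833
gcd(833, 169099): 169099 = 203·833 + 0 → 833
gcd(833, 24157): 24157 = 29·833 + 0 → 833
gcd(833, 665567): 665567 = 799·833 + 0 → 833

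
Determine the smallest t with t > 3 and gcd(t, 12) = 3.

9

12 = 3·4. Any t with gcd(t, 12) = 3 is a multiple of 3, say 3s, with s coprime to 4.
Need s > 3/3, so s ≥ 2. First s ≥ 2 with gcd(s, 4) = 1 is s = 3. Thus t = 3·3 = 9.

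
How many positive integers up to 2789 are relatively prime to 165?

165 = 3·5·11. Inclusion–exclusion on these primes:
2789 − ⌊2789/3⌋ − ⌊2789/5⌋ − ⌊2789/11⌋ + ⌊2789/15⌋ + ⌊2789/33⌋ + ⌊2789/55⌋ − ⌊2789/165⌋ = 1353

1353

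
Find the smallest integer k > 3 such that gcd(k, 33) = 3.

gcd(k, 33) = 3 forces 3 | k; write k = 3s. Then gcd(3s, 3·11) = 3·gcd(s, 11), so need gcd(s, 11) = 1.
3s > 3 gives s ≥ 2. The least s ≥ 2 coprime to 11 is 2, so k = 3·2 = 6.

6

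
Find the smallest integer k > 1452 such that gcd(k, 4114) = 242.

gcd(k, 4114) = 242 forces 242 | k; write k = 242s. Then gcd(242s, 242·17) = 242·gcd(s, 17), so need gcd(s, 17) = 1.
242s > 1452 gives s ≥ 7. The least s ≥ 7 coprime to 17 is 7, so k = 242·7 = 1694.

1694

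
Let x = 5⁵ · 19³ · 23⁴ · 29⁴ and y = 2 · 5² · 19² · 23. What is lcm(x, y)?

max exponent per prime: 2 · 5⁵ · 19³ · 23⁴ · 29⁴ = 8484849743123368750

8484849743123368750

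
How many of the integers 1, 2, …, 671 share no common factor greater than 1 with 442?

442 = 2·13·17. Inclusion–exclusion on these primes:
671 − ⌊671/2⌋ − ⌊671/13⌋ − ⌊671/17⌋ + ⌊671/26⌋ + ⌊671/34⌋ + ⌊671/221⌋ − ⌊671/442⌋ = 292

292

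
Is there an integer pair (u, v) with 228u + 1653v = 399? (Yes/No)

Yes

gcd(228, 1653): 1653 = 7·228 + 57; 228 = 4·57 + 0 → 57
57 divides 399, so a solution exists.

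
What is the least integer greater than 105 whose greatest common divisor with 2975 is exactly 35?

140

2975 = 35·85. Any x with gcd(x, 2975) = 35 is a multiple of 35, say 35s, with s coprime to 85.
Need s > 105/35, so s ≥ 4. First s ≥ 4 with gcd(s, 85) = 1 is s = 4. Thus x = 35·4 = 140.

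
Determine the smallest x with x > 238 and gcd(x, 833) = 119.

Multiples of 119 above 238: 119·3, 119·4, … . Need the cofactor coprime to 833/119 = 7.
Checking s = 3, 4, … the first with gcd(s, 7) = 1 is s = 3, giving 357.

357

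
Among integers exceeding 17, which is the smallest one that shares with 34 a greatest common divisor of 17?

51

34 = 17·2. Any t with gcd(t, 34) = 17 is a multiple of 17, say 17s, with s coprime to 2.
Need s > 17/17, so s ≥ 2. First s ≥ 2 with gcd(s, 2) = 1 is s = 3. Thus t = 17·3 = 51.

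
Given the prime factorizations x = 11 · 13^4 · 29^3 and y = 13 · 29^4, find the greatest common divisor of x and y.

317057

min exponent per shared prime: 13 · 29^3 = 317057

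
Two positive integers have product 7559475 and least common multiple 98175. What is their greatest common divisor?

77

From gcd × lcm = pq: gcd = 7559475 / 98175 = 77.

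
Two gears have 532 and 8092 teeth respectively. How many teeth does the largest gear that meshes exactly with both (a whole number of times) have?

532 = 2² · 7 · 19
8092 = 2² · 7 · 17²
Common: 2² · 7 = 28

28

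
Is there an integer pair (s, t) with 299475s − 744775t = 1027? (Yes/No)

gcd(299475, 744775): 744775 = 2·299475 + 145825; 299475 = 2·145825 + 7825; 145825 = 18·7825 + 4975; 7825 = 1·4975 + 2850; 4975 = 1·2850 + 2125; 2850 = 1·2125 + 725; 2125 = 2·725 + 675; 725 = 1·675 + 50; 675 = 13·50 + 25; 50 = 2·25 + 0 → 25
25 does not divide 1027, so a solution does not exist.

No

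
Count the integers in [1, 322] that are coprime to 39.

199

Prime factors of 39: 3, 13. Count integers ≤ 322 divisible by none of them.
By inclusion–exclusion: 322 − ⌊322/3⌋ − ⌊322/13⌋ + ⌊322/39⌋ = 199.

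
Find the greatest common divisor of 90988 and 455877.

Euclid: 455877 = 5·90988 + 937; 90988 = 97·937 + 99; 937 = 9·99 + 46; 99 = 2·46 + 7; 46 = 6·7 + 4; 7 = 1·4 + 3; 4 = 1·3 + 1; 3 = 3·1 + 0. Last nonzero remainder: 1.

1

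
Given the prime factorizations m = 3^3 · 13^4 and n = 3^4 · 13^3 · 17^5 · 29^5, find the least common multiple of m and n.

max exponent per prime: 3^4 · 13^4 · 17^5 · 29^5 = 67374107395640099613

67374107395640099613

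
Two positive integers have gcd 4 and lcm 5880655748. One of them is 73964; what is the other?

Using pq = gcd(p,q)·lcm(p,q) = 4·5880655748 = 23522622992, we get q = 23522622992/73964 = 318028.

318028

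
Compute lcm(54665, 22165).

18640765

gcd first: 54665 = 2·22165 + 10335; 22165 = 2·10335 + 1495; 10335 = 6·1495 + 1365; 1495 = 1·1365 + 130; 1365 = 10·130 + 65; 130 = 2·65 + 0 → gcd = 65
lcm = 54665·22165/gcd = 1211649725/65 = 18640765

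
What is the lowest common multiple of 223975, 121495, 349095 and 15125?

1229349414269625

223975 = 5² · 17² · 31; 121495 = 5 · 11 · 47²; 349095 = 3 · 5 · 17 · 37²; 15125 = 5³ · 11²
lcm takes max exponent of each prime: 3 · 5³ · 11² · 17² · 31 · 37² · 47² = 1229349414269625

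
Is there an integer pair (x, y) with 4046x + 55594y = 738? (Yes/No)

No

By Bézout, 4046x + 55594y = 738 has integer solutions iff gcd(4046, 55594) | 738.
Euclid: 55594 = 13·4046 + 2996; 4046 = 1·2996 + 1050; 2996 = 2·1050 + 896; 1050 = 1·896 + 154; 896 = 5·154 + 126; 154 = 1·126 + 28; 126 = 4·28 + 14; 28 = 2·14 + 0. gcd = 14; 738 mod 14 = 10. No.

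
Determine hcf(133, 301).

7

133 = 7 · 19
301 = 7 · 43
Common: 7 = 7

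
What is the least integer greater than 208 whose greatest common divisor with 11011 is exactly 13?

Multiples of 13 above 208: 13·17, 13·18, … . Need the cofactor coprime to 11011/13 = 847.
Checking s = 17, 18, … the first with gcd(s, 847) = 1 is s = 17, giving 221.

221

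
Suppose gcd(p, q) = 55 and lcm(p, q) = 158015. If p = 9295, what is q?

p·q = gcd·lcm = 55·158015 = 8690825, so q = 8690825/9295 = 935.

935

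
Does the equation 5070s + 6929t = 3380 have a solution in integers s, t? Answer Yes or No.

By Bézout, 5070s + 6929t = 3380 has integer solutions iff gcd(5070, 6929) | 3380.
Euclid: 6929 = 1·5070 + 1859; 5070 = 2·1859 + 1352; 1859 = 1·1352 + 507; 1352 = 2·507 + 338; 507 = 1·338 + 169; 338 = 2·169 + 0. gcd = 169; 3380 mod 169 = 0. Yes.

Yes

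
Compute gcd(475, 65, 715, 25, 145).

475 = 5² · 19; 65 = 5 · 13; 715 = 5 · 11 · 13; 25 = 5²; 145 = 5 · 29
gcd takes min exponent of each prime: 5 = 5

5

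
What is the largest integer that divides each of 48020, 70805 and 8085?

48020 = 2² · 5 · 7⁴; 70805 = 5 · 7² · 17²; 8085 = 3 · 5 · 7² · 11
gcd takes min exponent of each prime: 5 · 7² = 245

245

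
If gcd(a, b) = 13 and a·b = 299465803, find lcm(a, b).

gcd·lcm = product, so lcm = 299465803/13 = 23035831.

23035831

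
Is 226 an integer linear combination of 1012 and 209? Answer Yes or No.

gcd(1012, 209): 1012 = 4·209 + 176; 209 = 1·176 + 33; 176 = 5·33 + 11; 33 = 3·11 + 0 → 11
11 does not divide 226, so a solution does not exist.

No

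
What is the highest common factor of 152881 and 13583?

289

Euclid: 152881 = 11·13583 + 3468; 13583 = 3·3468 + 3179; 3468 = 1·3179 + 289; 3179 = 11·289 + 0. Last nonzero remainder: 289.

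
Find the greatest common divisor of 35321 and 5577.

1859

35321 = 11 · 13² · 19
5577 = 3 · 11 · 13²
Common: 11 · 13² = 1859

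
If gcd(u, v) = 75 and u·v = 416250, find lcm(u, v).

5550

For any two positive integers, gcd × lcm equals their product. Hence lcm = 416250 / 75 = 5550.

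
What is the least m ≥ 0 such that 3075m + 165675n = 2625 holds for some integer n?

Reduce mod 165675: 3075m ≡ 2625 (mod 165675). With g = gcd(3075, 165675) = 75 dividing 2625, divide through: 41m ≡ 35 (mod 2209).
Since gcd(41, 2209) = 1, m ≡ 35·(41)⁻¹ ≡ 378 (mod 2209). Smallest non-negative: 378.

378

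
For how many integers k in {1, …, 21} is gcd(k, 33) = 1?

13

33 = 3·11. Inclusion–exclusion on these primes:
21 − ⌊21/3⌋ − ⌊21/11⌋ + ⌊21/33⌋ = 13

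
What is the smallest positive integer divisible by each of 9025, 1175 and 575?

9025 = 5² · 19²; 1175 = 5² · 47; 575 = 5² · 23
lcm takes max exponent of each prime: 5² · 19² · 23 · 47 = 9756025

9756025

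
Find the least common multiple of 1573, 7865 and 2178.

lcm(1573, 7865) = 1573·7865/gcd = 12371645/1573 = 7865
lcm(7865, 2178) = 7865·2178/gcd = 17129970/121 = 141570

141570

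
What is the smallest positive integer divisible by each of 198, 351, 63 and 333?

1999998

198 = 2 · 3² · 11; 351 = 3³ · 13; 63 = 3² · 7; 333 = 3² · 37
lcm takes max exponent of each prime: 2 · 3³ · 7 · 11 · 13 · 37 = 1999998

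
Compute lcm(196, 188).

gcd first: 196 = 1·188 + 8; 188 = 23·8 + 4; 8 = 2·4 + 0 → gcd = 4
lcm = 196·188/gcd = 36848/4 = 9212

9212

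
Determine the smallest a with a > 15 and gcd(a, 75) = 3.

75 = 3·25. Any a with gcd(a, 75) = 3 is a multiple of 3, say 3s, with s coprime to 25.
Need s > 15/3, so s ≥ 6. First s ≥ 6 with gcd(s, 25) = 1 is s = 6. Thus a = 3·6 = 18.

18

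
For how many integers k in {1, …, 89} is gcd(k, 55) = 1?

55 = 5·11. Inclusion–exclusion on these primes:
89 − ⌊89/5⌋ − ⌊89/11⌋ + ⌊89/55⌋ = 65

65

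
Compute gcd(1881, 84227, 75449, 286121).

1881 = 3² · 11 · 19; 84227 = 11 · 13 · 19 · 31; 75449 = 11 · 19³; 286121 = 11 · 19 · 37²
gcd takes min exponent of each prime: 11 · 19 = 209

209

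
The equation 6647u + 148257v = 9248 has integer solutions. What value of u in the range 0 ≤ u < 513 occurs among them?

46

Euclid: 148257 = 22·6647 + 2023; 6647 = 3·2023 + 578; 2023 = 3·578 + 289; 578 = 2·289 + 0 → gcd = 289; 9248 = 289·32.
Back-substitution yields 6647·(-223) + 148257·(10) = 289, so one solution is u = -223·32 = -7136, v = 10·32 = 320.
Solutions in u differ by 148257/289 = 513; the one in [0, 513) is -7136 mod 513 = 46.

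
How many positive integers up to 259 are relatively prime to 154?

101

Prime factors of 154: 2, 7, 11. Count integers ≤ 259 divisible by none of them.
By inclusion–exclusion: 259 − ⌊259/2⌋ − ⌊259/7⌋ − ⌊259/11⌋ + ⌊259/14⌋ + ⌊259/22⌋ + ⌊259/77⌋ − ⌊259/154⌋ = 101.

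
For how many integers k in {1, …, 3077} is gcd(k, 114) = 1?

Prime factors of 114: 2, 3, 19. Count integers ≤ 3077 divisible by none of them.
By inclusion–exclusion: 3077 − ⌊3077/2⌋ − ⌊3077/3⌋ − ⌊3077/19⌋ + ⌊3077/6⌋ + ⌊3077/38⌋ + ⌊3077/57⌋ − ⌊3077/114⌋ = 972.

972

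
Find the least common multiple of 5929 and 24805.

5929 = 7² · 11²; 24805 = 5 · 11² · 41
max exponents: 5 · 7² · 11² · 41 = 1215445

1215445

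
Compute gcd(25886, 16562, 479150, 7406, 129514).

14

25886 = 2 · 7 · 43²; 16562 = 2 · 7² · 13²; 479150 = 2 · 5² · 7 · 37²; 7406 = 2 · 7 · 23²; 129514 = 2 · 7 · 11 · 29²
gcd takes min exponent of each prime: 2 · 7 = 14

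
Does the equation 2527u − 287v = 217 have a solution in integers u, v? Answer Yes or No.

gcd(2527, 287): 2527 = 8·287 + 231; 287 = 1·231 + 56; 231 = 4·56 + 7; 56 = 8·7 + 0 → 7
7 divides 217, so a solution exists.

Yes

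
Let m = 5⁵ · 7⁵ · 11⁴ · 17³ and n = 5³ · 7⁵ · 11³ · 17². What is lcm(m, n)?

3777963228221875

max exponent per prime: 5⁵ · 7⁵ · 11⁴ · 17³ = 3777963228221875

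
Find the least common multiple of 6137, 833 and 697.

12329233

lcm(6137, 833) = 6137·833/gcd = 5112121/17 = 300713
lcm(300713, 697) = 300713·697/gcd = 209596961/17 = 12329233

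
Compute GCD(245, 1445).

5

245 = 5 · 7²
1445 = 5 · 17²
Common: 5 = 5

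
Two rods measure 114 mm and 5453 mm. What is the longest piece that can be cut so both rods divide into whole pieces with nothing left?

114 = 2 · 3 · 19
5453 = 7 · 19 · 41
Common: 19 = 19

19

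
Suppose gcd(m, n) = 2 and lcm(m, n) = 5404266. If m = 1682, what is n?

Using mn = gcd(m,n)·lcm(m,n) = 2·5404266 = 10808532, we get n = 10808532/1682 = 6426.

6426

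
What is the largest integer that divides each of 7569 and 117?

7569 = 3² · 29²
117 = 3² · 13
Common: 3² = 9

9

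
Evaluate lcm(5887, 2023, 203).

1701343

lcm(5887, 2023) = 5887·2023/gcd = 11909401/7 = 1701343
lcm(1701343, 203) = 1701343·203/gcd = 345372629/203 = 1701343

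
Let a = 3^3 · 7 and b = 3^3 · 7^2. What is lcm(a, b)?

1323

max exponent per prime: 3^3 · 7^2 = 1323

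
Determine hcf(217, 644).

7

Euclid: 644 = 2·217 + 210; 217 = 1·210 + 7; 210 = 30·7 + 0. Last nonzero remainder: 7.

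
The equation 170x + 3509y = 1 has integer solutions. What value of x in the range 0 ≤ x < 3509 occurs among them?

Reduce mod 3509: 170x ≡ 1 (mod 3509). With g = gcd(170, 3509) = 1 dividing 1, divide through: 170x ≡ 1 (mod 3509).
Since gcd(170, 3509) = 1, x ≡ 1·(170)⁻¹ ≡ 2704 (mod 3509). Smallest non-negative: 2704.

2704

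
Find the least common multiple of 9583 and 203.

9583 = 7 · 37²; 203 = 7 · 29
max exponents: 7 · 29 · 37² = 277907

277907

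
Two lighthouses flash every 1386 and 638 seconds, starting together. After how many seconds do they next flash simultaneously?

40194

gcd first: 1386 = 2·638 + 110; 638 = 5·110 + 88; 110 = 1·88 + 22; 88 = 4·22 + 0 → gcd = 22
lcm = 1386·638/gcd = 884268/22 = 40194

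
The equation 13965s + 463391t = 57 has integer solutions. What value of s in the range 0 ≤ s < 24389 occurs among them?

18018

Euclid: 463391 = 33·13965 + 2546; 13965 = 5·2546 + 1235; 2546 = 2·1235 + 76; 1235 = 16·76 + 19; 76 = 4·19 + 0 → gcd = 19; 57 = 19·3.
Back-substitution yields 13965·(6006) + 463391·(-181) = 19, so one solution is s = 6006·3 = 18018, t = -181·3 = -543.
Solutions in s differ by 463391/19 = 24389; the one in [0, 24389) is 18018 mod 24389 = 18018.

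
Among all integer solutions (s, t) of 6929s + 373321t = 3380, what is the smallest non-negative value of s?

Euclid: 373321 = 53·6929 + 6084; 6929 = 1·6084 + 845; 6084 = 7·845 + 169; 845 = 5·169 + 0 → gcd = 169; 3380 = 169·20.
Back-substitution yields 6929·(-431) + 373321·(8) = 169, so one solution is s = -431·20 = -8620, t = 8·20 = 160.
Solutions in s differ by 373321/169 = 2209; the one in [0, 2209) is -8620 mod 2209 = 216.

216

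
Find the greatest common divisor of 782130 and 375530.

782130 = 2 · 3 · 5 · 29² · 31
375530 = 2 · 5 · 17 · 47²
Common: 2 · 5 = 10

10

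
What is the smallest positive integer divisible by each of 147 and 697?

102459

gcd first: 697 = 4·147 + 109; 147 = 1·109 + 38; 109 = 2·38 + 33; 38 = 1·33 + 5; 33 = 6·5 + 3; 5 = 1·3 + 2; 3 = 1·2 + 1; 2 = 2·1 + 0 → gcd = 1
lcm = 147·697/gcd = 102459/1 = 102459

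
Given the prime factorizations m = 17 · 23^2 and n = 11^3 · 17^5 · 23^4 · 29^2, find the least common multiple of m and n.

max exponent per prime: 11^3 · 17^5 · 23^4 · 29^2 = 444764383851918427

444764383851918427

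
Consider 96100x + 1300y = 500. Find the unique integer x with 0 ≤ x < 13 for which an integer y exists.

8

Euclid: 96100 = 73·1300 + 1200; 1300 = 1·1200 + 100; 1200 = 12·100 + 0 → gcd = 100; 500 = 100·5.
Back-substitution yields 96100·(-1) + 1300·(74) = 100, so one solution is x = -1·5 = -5, y = 74·5 = 370.
Solutions in x differ by 1300/100 = 13; the one in [0, 13) is -5 mod 13 = 8.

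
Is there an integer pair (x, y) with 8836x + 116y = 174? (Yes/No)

No

gcd(8836, 116): 8836 = 76·116 + 20; 116 = 5·20 + 16; 20 = 1·16 + 4; 16 = 4·4 + 0 → 4
4 does not divide 174, so a solution does not exist.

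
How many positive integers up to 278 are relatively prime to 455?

455 = 5·7·13. Inclusion–exclusion on these primes:
278 − ⌊278/5⌋ − ⌊278/7⌋ − ⌊278/13⌋ + ⌊278/35⌋ + ⌊278/65⌋ + ⌊278/91⌋ − ⌊278/455⌋ = 177

177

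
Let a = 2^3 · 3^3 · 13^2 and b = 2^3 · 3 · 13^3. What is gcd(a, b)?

min exponent per shared prime: 2^3 · 3 · 13^2 = 4056

4056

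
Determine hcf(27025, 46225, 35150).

25

gcd(27025, 46225): 46225 = 1·27025 + 19200; 27025 = 1·19200 + 7825; 19200 = 2·7825 + 3550; 7825 = 2·3550 + 725; 3550 = 4·725 + 650; 725 = 1·650 + 75; 650 = 8·75 + 50; 75 = 1·50 + 25; 50 = 2·25 + 0 → 25
gcd(25, 35150): 35150 = 1406·25 + 0 → 25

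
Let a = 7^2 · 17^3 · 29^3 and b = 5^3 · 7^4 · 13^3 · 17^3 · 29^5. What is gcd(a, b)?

5871334693

min exponent per shared prime: 7^2 · 17^3 · 29^3 = 5871334693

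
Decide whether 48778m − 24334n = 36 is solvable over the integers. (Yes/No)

Yes

By Bézout, 48778m − 24334n = 36 has integer solutions iff gcd(48778, 24334) | 36.
Euclid: 48778 = 2·24334 + 110; 24334 = 221·110 + 24; 110 = 4·24 + 14; 24 = 1·14 + 10; 14 = 1·10 + 4; 10 = 2·4 + 2; 4 = 2·2 + 0. gcd = 2; 36 mod 2 = 0. Yes.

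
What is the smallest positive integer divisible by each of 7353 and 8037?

345591

7353 = 3² · 19 · 43; 8037 = 3² · 19 · 47
max exponents: 3² · 19 · 43 · 47 = 345591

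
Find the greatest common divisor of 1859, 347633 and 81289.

169

gcd(1859, 347633): 347633 = 187·1859 + 0 → 1859
gcd(1859, 81289): 81289 = 43·1859 + 1352; 1859 = 1·1352 + 507; 1352 = 2·507 + 338; 507 = 1·338 + 169; 338 = 2·169 + 0 → 169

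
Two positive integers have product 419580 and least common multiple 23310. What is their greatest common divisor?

18

gcd·lcm = product, so gcd = 419580/23310 = 18.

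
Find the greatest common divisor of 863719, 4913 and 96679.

gcd(863719, 4913): 863719 = 175·4913 + 3944; 4913 = 1·3944 + 969; 3944 = 4·969 + 68; 969 = 14·68 + 17; 68 = 4·17 + 0 → 17
gcd(17, 96679): 96679 = 5687·17 + 0 → 17

17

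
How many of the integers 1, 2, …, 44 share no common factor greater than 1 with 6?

15

Prime factors of 6: 2, 3. Count integers ≤ 44 divisible by none of them.
By inclusion–exclusion: 44 − ⌊44/2⌋ − ⌊44/3⌋ + ⌊44/6⌋ = 15.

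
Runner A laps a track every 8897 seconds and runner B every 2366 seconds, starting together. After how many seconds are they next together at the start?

3007186

gcd first: 8897 = 3·2366 + 1799; 2366 = 1·1799 + 567; 1799 = 3·567 + 98; 567 = 5·98 + 77; 98 = 1·77 + 21; 77 = 3·21 + 14; 21 = 1·14 + 7; 14 = 2·7 + 0 → gcd = 7
lcm = 8897·2366/gcd = 21050302/7 = 3007186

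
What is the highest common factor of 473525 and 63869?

Euclid: 473525 = 7·63869 + 26442; 63869 = 2·26442 + 10985; 26442 = 2·10985 + 4472; 10985 = 2·4472 + 2041; 4472 = 2·2041 + 390; 2041 = 5·390 + 91; 390 = 4·91 + 26; 91 = 3·26 + 13; 26 = 2·13 + 0. Last nonzero remainder: 13.

13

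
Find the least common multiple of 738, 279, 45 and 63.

800730

738 = 2 · 3² · 41; 279 = 3² · 31; 45 = 3² · 5; 63 = 3² · 7
lcm takes max exponent of each prime: 2 · 3² · 5 · 7 · 31 · 41 = 800730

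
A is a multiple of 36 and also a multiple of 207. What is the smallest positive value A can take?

gcd first: 207 = 5·36 + 27; 36 = 1·27 + 9; 27 = 3·9 + 0 → gcd = 9
lcm = 36·207/gcd = 7452/9 = 828

828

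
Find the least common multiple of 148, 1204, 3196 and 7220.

lcm(148, 1204) = 148·1204/gcd = 178192/4 = 44548
lcm(44548, 3196) = 44548·3196/gcd = 142375408/4 = 35593852
lcm(35593852, 7220) = 35593852·7220/gcd = 256987611440/4 = 64246902860

64246902860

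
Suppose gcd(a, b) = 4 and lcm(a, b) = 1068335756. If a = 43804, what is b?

97556

a·b = gcd·lcm = 4·1068335756 = 4273343024, so b = 4273343024/43804 = 97556.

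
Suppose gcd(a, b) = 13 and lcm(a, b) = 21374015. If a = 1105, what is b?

251459

Using ab = gcd(a,b)·lcm(a,b) = 13·21374015 = 277862195, we get b = 277862195/1105 = 251459.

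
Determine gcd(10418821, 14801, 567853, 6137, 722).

361

gcd(10418821, 14801): 10418821 = 703·14801 + 13718; 14801 = 1·13718 + 1083; 13718 = 12·1083 + 722; 1083 = 1·722 + 361; 722 = 2·361 + 0 → 361
gcd(361, 567853): 567853 = 1573·361 + 0 → 361
gcd(361, 6137): 6137 = 17·361 + 0 → 361
gcd(361, 722): 722 = 2·361 + 0 → 361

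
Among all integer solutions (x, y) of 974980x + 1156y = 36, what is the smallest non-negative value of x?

gcd(974980, 1156) = 4 (Euclid: 974980 = 843·1156 + 472; 1156 = 2·472 + 212; 472 = 2·212 + 48; 212 = 4·48 + 20; 48 = 2·20 + 8; 20 = 2·8 + 4; 8 = 2·4 + 0), and 4 | 36.
Extended Euclid: 974980·(-120) + 1156·(101209) = 4. Scale by 9: x₀ = -1080.
General solution x = x₀ + 289t; reducing mod 289 gives x = 76 (and y = -64099).

76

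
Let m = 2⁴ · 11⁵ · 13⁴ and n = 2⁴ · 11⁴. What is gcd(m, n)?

234256

min exponent per shared prime: 2⁴ · 11⁴ = 234256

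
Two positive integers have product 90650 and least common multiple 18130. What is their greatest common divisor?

From gcd × lcm = mn: gcd = 90650 / 18130 = 5.

5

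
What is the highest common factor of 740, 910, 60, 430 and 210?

740 = 2² · 5 · 37; 910 = 2 · 5 · 7 · 13; 60 = 2² · 3 · 5; 430 = 2 · 5 · 43; 210 = 2 · 3 · 5 · 7
gcd takes min exponent of each prime: 2 · 5 = 10

10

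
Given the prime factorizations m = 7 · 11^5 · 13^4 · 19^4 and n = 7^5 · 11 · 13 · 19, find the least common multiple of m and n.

10074916116450902717

max exponent per prime: 7^5 · 11^5 · 13^4 · 19^4 = 10074916116450902717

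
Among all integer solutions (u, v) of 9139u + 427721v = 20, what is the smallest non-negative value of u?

gcd(9139, 427721) = 1 (Euclid: 427721 = 46·9139 + 7327; 9139 = 1·7327 + 1812; 7327 = 4·1812 + 79; 1812 = 22·79 + 74; 79 = 1·74 + 5; 74 = 14·5 + 4; 5 = 1·4 + 1; 4 = 4·1 + 0), and 1 | 20.
Extended Euclid: 9139·(-86630) + 427721·(1851) = 1. Scale by 20: u₀ = -1732600.
General solution u = u₀ + 427721t; reducing mod 427721 gives u = 406005 (and v = -8675).

406005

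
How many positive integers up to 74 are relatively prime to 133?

61

Prime factors of 133: 7, 19. Count integers ≤ 74 divisible by none of them.
By inclusion–exclusion: 74 − ⌊74/7⌋ − ⌊74/19⌋ + ⌊74/133⌋ = 61.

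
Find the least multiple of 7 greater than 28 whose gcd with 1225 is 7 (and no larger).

42

gcd(k, 1225) = 7 forces 7 | k; write k = 7s. Then gcd(7s, 7·175) = 7·gcd(s, 175), so need gcd(s, 175) = 1.
7s > 28 gives s ≥ 5. The least s ≥ 5 coprime to 175 is 6, so k = 7·6 = 42.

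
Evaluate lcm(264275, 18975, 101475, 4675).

38129332725

lcm(264275, 18975) = 264275·18975/gcd = 5014618125/275 = 18234975
lcm(18234975, 101475) = 18234975·101475/gcd = 1850394088125/825 = 2242901925
lcm(2242901925, 4675) = 2242901925·4675/gcd = 10485566499375/275 = 38129332725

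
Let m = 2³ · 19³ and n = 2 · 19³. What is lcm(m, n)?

max exponent per prime: 2³ · 19³ = 54872

54872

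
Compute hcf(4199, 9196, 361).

19

gcd(4199, 9196): 9196 = 2·4199 + 798; 4199 = 5·798 + 209; 798 = 3·209 + 171; 209 = 1·171 + 38; 171 = 4·38 + 19; 38 = 2·19 + 0 → 19
gcd(19, 361): 361 = 19·19 + 0 → 19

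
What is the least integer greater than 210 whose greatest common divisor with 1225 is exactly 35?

280

Multiples of 35 above 210: 35·7, 35·8, … . Need the cofactor coprime to 1225/35 = 35.
Checking s = 7, 8, … the first with gcd(s, 35) = 1 is s = 8, giving 280.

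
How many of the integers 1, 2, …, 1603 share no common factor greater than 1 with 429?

Prime factors of 429: 3, 11, 13. Count integers ≤ 1603 divisible by none of them.
By inclusion–exclusion: 1603 − ⌊1603/3⌋ − ⌊1603/11⌋ − ⌊1603/13⌋ + ⌊1603/33⌋ + ⌊1603/39⌋ + ⌊1603/143⌋ − ⌊1603/429⌋ = 898.

898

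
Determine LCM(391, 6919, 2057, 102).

10503042

391 = 17 · 23; 6919 = 11 · 17 · 37; 2057 = 11² · 17; 102 = 2 · 3 · 17
lcm takes max exponent of each prime: 2 · 3 · 11² · 17 · 23 · 37 = 10503042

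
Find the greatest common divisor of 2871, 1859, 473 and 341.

11

gcd(2871, 1859): 2871 = 1·1859 + 1012; 1859 = 1·1012 + 847; 1012 = 1·847 + 165; 847 = 5·165 + 22; 165 = 7·22 + 11; 22 = 2·11 + 0 → 11
gcd(11, 473): 473 = 43·11 + 0 → 11
gcd(11, 341): 341 = 31·11 + 0 → 11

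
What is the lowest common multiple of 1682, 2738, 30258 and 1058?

1682 = 2 · 29²; 2738 = 2 · 37²; 30258 = 2 · 3² · 41²; 1058 = 2 · 23²
lcm takes max exponent of each prime: 2 · 3² · 23² · 29² · 37² · 41² = 18428726914578

18428726914578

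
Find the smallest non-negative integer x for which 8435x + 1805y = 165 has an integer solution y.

Reduce mod 1805: 8435x ≡ 165 (mod 1805). With g = gcd(8435, 1805) = 5 dividing 165, divide through: 1687x ≡ 33 (mod 361).
Since gcd(1687, 361) = 1, x ≡ 33·(1687)⁻¹ ≡ 272 (mod 361). Smallest non-negative: 272.

272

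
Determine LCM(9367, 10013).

290377

gcd first: 10013 = 1·9367 + 646; 9367 = 14·646 + 323; 646 = 2·323 + 0 → gcd = 323
lcm = 9367·10013/gcd = 93791771/323 = 290377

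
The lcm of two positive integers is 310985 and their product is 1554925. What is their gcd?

5

gcd·lcm = product, so gcd = 1554925/310985 = 5.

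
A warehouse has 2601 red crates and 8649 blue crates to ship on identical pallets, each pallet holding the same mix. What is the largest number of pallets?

9

Euclid: 8649 = 3·2601 + 846; 2601 = 3·846 + 63; 846 = 13·63 + 27; 63 = 2·27 + 9; 27 = 3·9 + 0. Last nonzero remainder: 9.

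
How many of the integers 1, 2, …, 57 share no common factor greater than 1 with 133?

Prime factors of 133: 7, 19. Count integers ≤ 57 divisible by none of them.
By inclusion–exclusion: 57 − ⌊57/7⌋ − ⌊57/19⌋ + ⌊57/133⌋ = 46.

46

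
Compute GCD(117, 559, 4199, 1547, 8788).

13

gcd(117, 559): 559 = 4·117 + 91; 117 = 1·91 + 26; 91 = 3·26 + 13; 26 = 2·13 + 0 → 13
gcd(13, 4199): 4199 = 323·13 + 0 → 13
gcd(13, 1547): 1547 = 119·13 + 0 → 13
gcd(13, 8788): 8788 = 676·13 + 0 → 13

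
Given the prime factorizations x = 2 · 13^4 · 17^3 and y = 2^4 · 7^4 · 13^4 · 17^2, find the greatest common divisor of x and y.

min exponent per shared prime: 2 · 13^4 · 17^2 = 16508258

16508258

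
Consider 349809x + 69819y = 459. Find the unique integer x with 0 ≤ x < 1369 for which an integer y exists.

294

gcd(349809, 69819) = 51 (Euclid: 349809 = 5·69819 + 714; 69819 = 97·714 + 561; 714 = 1·561 + 153; 561 = 3·153 + 102; 153 = 1·102 + 51; 102 = 2·51 + 0), and 51 | 459.
Extended Euclid: 349809·(489) + 69819·(-2450) = 51. Scale by 9: x₀ = 4401.
General solution x = x₀ + 1369t; reducing mod 1369 gives x = 294 (and y = -1473).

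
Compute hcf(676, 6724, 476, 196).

676 = 2² · 13²; 6724 = 2² · 41²; 476 = 2² · 7 · 17; 196 = 2² · 7²
gcd takes min exponent of each prime: 2² = 4

4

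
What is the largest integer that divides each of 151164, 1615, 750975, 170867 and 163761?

gcd(151164, 1615): 151164 = 93·1615 + 969; 1615 = 1·969 + 646; 969 = 1·646 + 323; 646 = 2·323 + 0 → 323
gcd(323, 750975): 750975 = 2325·323 + 0 → 323
gcd(323, 170867): 170867 = 529·323 + 0 → 323
gcd(323, 163761): 163761 = 507·323 + 0 → 323

323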